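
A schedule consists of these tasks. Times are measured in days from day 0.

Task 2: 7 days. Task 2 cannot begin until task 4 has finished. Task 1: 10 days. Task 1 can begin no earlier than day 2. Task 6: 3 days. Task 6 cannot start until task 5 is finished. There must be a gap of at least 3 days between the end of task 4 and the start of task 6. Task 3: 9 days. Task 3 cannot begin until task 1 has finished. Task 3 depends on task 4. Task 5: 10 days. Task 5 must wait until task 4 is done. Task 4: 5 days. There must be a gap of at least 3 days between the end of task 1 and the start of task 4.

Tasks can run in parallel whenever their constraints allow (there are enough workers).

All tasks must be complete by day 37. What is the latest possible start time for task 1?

Nothing follows task 2; the deadline of day 37 is its only limit. It must start by 37 − 7 = day 30.
Nothing follows task 3; the deadline of day 37 is its only limit. It must start by 37 − 9 = day 28.
Nothing follows task 6; the deadline of day 37 is its only limit. It must start by 37 − 3 = day 34.
Task 5 has to be done before task 6 (must start by day 34). That means finishing by day 34, i.e. starting by 34 − 10 = day 24.
Task 4 feeds task 2 (must start by day 30); task 3 (must start by day 28); task 5 (must start by day 24); task 6 (must start by day 34, minus 3-day gap → day 31). Taking the minimum, task 4 must finish by day 24 and start by 24 − 5 = day 19.
For task 1: task 3 (must start by day 28); task 4 (must start by day 19, minus 3-day gap → day 16). The most restrictive is day 16; with a 10-day duration, task 1 must start by day 6.

6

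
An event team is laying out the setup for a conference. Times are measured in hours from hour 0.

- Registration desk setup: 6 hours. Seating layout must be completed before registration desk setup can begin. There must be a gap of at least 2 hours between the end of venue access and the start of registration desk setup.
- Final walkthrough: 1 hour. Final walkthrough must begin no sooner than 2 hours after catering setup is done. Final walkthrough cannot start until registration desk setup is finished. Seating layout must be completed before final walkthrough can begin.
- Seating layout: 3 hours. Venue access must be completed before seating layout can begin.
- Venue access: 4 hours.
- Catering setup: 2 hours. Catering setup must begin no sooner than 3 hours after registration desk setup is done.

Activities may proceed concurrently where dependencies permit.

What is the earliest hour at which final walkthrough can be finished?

21

Venue access can start immediately at hour 0; it finishes at hour 4.
Seating layout cannot begin until venue access (finishes hour 4). It runs from hour 4 to 4 + 3 = hour 7.
Registration desk setup cannot start until seating layout (finishes hour 7); venue access (finishes hour 4, plus 2-hour gap → hour 6). The controlling bound is hour 7, so registration desk setup finishes at 7 + 6 = hour 13.
Catering setup cannot begin until registration desk setup (finishes hour 13, plus 3-hour gap → hour 16). It runs from hour 16 to 16 + 2 = hour 18.
For final walkthrough: catering setup (finishes hour 18, plus 2-hour gap → hour 20); registration desk setup (finishes hour 13); seating layout (finishes hour 7). Taking the maximum gives a start of hour 20, and it finishes at 20 + 1 = hour 21.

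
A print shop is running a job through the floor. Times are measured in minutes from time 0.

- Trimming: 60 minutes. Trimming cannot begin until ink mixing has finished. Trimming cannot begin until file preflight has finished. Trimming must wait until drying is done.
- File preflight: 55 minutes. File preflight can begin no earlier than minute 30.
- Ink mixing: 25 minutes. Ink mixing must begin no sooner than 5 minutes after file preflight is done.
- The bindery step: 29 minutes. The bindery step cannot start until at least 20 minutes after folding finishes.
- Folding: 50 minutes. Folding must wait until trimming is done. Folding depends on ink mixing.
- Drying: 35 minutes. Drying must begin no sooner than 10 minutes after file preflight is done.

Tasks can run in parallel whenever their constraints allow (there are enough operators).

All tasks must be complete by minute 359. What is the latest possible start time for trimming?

Nothing follows the bindery step; the deadline of minute 359 is its only limit. It must start by 359 − 29 = minute 330.
Folding feeds into the bindery step (must start by minute 330, minus 20-minute gap → minute 310); so folding must finish by minute 310 and therefore start by minute 260.
Trimming must finish before folding (must start by minute 260). With a 60-minute duration, trimming must start by 260 − 60 = minute 200.

200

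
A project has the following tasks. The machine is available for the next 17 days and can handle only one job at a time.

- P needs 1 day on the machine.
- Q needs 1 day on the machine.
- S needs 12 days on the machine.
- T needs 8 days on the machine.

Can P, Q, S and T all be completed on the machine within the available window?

Running back to back, the jobs need 1 + 1 + 12 + 8 = 22 days on the machine.
Since 22 > 17, they cannot all fit.

No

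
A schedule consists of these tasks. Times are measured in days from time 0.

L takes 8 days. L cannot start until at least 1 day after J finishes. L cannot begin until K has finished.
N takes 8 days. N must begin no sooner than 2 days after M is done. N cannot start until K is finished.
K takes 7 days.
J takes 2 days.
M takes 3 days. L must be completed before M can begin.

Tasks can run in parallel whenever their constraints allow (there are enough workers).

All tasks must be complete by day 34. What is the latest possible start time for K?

To finish by day 34, N (duration 8) must start no later than day 26.
M has to be done before N (must start by day 26, minus 2-day gap → day 24). That means finishing by day 24, i.e. starting by 24 − 3 = day 21.
L must finish before M (must start by day 21). With an 8-day duration, L must start by 21 − 8 = day 13.
K has several dependents: L (must start by day 13); N (must start by day 26). The earliest of those limits is day 13, so K must start by 13 − 7 = day 6.

6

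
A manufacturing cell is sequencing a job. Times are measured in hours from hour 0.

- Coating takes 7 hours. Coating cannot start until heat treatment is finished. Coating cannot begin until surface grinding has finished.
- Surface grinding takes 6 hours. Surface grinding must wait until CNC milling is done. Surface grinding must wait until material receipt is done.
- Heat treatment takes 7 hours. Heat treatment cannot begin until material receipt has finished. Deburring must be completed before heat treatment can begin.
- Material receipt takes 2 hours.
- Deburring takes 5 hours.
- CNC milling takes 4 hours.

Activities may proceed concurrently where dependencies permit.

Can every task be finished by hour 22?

Yes

Nothing blocks CNC milling, so it runs from hour 0 to hour 4.
Nothing blocks deburring, so it runs from hour 0 to hour 5.
Nothing blocks material receipt, so it runs from hour 0 to hour 2.
Surface grinding has to wait for CNC milling (finishes hour 4); material receipt (finishes hour 2). The latest of these is hour 4, so surface grinding runs hour 4 to 4 + 6 = hour 10.
Heat treatment needs all of material receipt (finishes hour 2); deburring (finishes hour 5). That puts its earliest start at hour 5; it finishes at 5 + 7 = hour 12.
For coating: heat treatment (finishes hour 12); surface grinding (finishes hour 10). Taking the maximum gives a start of hour 12, and it finishes at 12 + 7 = hour 19.
Every task is finished by hour 19, which is no later than the deadline of 22, so the schedule is feasible.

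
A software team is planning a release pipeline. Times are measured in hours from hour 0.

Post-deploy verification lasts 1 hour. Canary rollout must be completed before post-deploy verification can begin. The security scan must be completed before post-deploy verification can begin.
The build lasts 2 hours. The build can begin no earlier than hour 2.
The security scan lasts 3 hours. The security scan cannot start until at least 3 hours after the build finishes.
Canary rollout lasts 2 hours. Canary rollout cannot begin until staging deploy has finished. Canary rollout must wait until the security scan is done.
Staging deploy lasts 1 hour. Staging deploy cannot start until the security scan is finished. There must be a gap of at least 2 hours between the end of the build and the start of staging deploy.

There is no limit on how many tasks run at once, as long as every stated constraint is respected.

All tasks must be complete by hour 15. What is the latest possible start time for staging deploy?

Nothing follows post-deploy verification; the deadline of hour 15 is its only limit. It must start by 15 − 1 = hour 14.
Canary rollout has to be done before post-deploy verification (must start by hour 14). That means finishing by hour 14, i.e. starting by 14 − 2 = hour 12.
Staging deploy has to be done before canary rollout (must start by hour 12). That means finishing by hour 12, i.e. starting by 12 − 1 = hour 11.

11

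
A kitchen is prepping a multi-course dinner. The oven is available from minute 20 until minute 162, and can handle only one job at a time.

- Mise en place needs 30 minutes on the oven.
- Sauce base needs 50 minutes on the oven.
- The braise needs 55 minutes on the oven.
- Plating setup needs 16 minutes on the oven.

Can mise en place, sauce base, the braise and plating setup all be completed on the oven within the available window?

The oven window is 162 − 20 = 142 minutes.
Running back to back, the jobs need 30 + 50 + 55 + 16 = 151 minutes on the oven.
Since 151 > 142, they cannot all fit.

No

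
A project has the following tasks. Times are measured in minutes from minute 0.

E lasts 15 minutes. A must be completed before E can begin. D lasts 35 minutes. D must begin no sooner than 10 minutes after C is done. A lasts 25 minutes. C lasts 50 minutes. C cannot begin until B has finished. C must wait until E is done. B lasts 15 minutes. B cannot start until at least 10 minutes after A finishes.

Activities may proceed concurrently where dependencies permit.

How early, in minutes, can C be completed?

A can start immediately at minute 0; it finishes at minute 25.
E cannot begin until A (finishes minute 25). It runs from minute 25 to 25 + 15 = minute 40.
B cannot begin until A (finishes minute 25, plus 10-minute gap → minute 35). It runs from minute 35 to 35 + 15 = minute 50.
C needs all of B (finishes minute 50); E (finishes minute 40). That puts its earliest start at minute 50; it finishes at 50 + 50 = minute 100.

100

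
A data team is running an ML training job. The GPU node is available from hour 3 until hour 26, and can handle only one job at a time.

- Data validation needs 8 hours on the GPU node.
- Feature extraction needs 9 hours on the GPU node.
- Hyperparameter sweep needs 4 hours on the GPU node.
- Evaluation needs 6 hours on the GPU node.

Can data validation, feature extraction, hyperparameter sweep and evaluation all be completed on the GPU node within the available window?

No

The GPU node window is 26 − 3 = 23 hours.
Running back to back, the jobs need 8 + 9 + 4 + 6 = 27 hours on the GPU node.
Since 27 > 23, they cannot all fit.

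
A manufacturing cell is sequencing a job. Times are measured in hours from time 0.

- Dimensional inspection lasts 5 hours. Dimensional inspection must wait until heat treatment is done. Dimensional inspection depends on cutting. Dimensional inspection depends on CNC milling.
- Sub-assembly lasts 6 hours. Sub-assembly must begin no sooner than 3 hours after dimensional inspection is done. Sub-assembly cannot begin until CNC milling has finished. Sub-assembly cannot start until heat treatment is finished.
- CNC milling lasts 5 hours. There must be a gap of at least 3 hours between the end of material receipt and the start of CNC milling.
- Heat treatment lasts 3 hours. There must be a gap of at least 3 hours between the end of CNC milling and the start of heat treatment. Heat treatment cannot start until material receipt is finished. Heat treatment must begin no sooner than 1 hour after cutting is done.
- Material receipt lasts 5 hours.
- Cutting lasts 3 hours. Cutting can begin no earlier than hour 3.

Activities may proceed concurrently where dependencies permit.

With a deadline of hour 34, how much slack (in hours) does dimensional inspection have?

Cutting cannot begin until its own release at hour 3. It runs from hour 3 to 3 + 3 = hour 6.
Material receipt can start immediately at hour 0; it finishes at hour 5.
CNC milling cannot begin until material receipt (finishes hour 5, plus 3-hour gap → hour 8). It runs from hour 8 to 8 + 5 = hour 13.
Heat treatment has to wait for CNC milling (finishes hour 13, plus 3-hour gap → hour 16); material receipt (finishes hour 5); cutting (finishes hour 6, plus 1-hour gap → hour 7). The latest of these is hour 16, so heat treatment runs hour 16 to 16 + 3 = hour 19.
Dimensional inspection cannot start until heat treatment (finishes hour 19); cutting (finishes hour 6); CNC milling (finishes hour 13). The controlling bound is hour 19, so dimensional inspection finishes at 19 + 5 = hour 24.

Working backward from the deadline:
Sub-assembly has no dependents, so it just needs to finish by hour 34. Starting by 34 − 6 = hour 28 achieves that.
Dimensional inspection feeds into sub-assembly (must start by hour 28, minus 3-hour gap → hour 25); so dimensional inspection must finish by hour 25 and therefore start by hour 20.
So dimensional inspection can start as early as hour 19 and as late as hour 20, giving 20 − 19 = 1 hour of slack.

1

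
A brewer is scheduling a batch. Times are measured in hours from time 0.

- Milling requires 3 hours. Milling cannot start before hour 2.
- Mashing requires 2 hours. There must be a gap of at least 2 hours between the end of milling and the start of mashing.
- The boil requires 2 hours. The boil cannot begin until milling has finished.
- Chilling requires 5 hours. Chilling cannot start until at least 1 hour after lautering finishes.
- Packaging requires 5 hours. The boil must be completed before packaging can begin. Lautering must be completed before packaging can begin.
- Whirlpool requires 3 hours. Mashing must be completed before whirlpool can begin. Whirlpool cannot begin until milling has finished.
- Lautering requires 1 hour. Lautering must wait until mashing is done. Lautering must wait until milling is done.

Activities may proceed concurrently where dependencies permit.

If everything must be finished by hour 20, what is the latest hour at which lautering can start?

13

To finish by hour 20, chilling (duration 5) must start no later than hour 15.
To finish by hour 20, packaging (duration 5) must start no later than hour 15.
For lautering: chilling (must start by hour 15, minus 1-hour gap → hour 14); packaging (must start by hour 15). The most restrictive is hour 14; with a 1-hour duration, lautering must start by hour 13.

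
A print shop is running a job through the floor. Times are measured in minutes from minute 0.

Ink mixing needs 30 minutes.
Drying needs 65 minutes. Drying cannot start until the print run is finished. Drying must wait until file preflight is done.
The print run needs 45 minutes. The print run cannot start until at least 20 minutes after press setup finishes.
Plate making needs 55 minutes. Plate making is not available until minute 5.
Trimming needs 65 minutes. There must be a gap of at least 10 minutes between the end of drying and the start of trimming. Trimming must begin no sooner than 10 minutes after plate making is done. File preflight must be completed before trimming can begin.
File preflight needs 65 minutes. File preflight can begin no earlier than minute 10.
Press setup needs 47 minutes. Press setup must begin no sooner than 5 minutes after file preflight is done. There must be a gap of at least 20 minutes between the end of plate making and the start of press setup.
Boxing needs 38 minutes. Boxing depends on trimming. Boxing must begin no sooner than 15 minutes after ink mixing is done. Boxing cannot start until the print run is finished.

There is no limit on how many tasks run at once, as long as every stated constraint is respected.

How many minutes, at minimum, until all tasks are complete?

Ink mixing can start immediately at minute 0; it finishes at minute 30.
Plate making waits on its own release at minute 5, so it starts at minute 5 and finishes at 5 + 55 = minute 60.
File preflight waits on its own release at minute 10, so it starts at minute 10 and finishes at 10 + 65 = minute 75.
Press setup cannot start until file preflight (finishes minute 75, plus 5-minute gap → minute 80); plate making (finishes minute 60, plus 20-minute gap → minute 80). The controlling bound is minute 80, so press setup finishes at 80 + 47 = minute 127.
The print run cannot begin until press setup (finishes minute 127, plus 20-minute gap → minute 147). It runs from minute 147 to 147 + 45 = minute 192.
Drying has to wait for the print run (finishes minute 192); file preflight (finishes minute 75). The latest of these is minute 192, so drying runs minute 192 to 192 + 65 = minute 257.
Trimming cannot start until drying (finishes minute 257, plus 10-minute gap → minute 267); plate making (finishes minute 60, plus 10-minute gap → minute 70); file preflight (finishes minute 75). The controlling bound is minute 267, so trimming finishes at 267 + 65 = minute 332.
Boxing needs all of trimming (finishes minute 332); ink mixing (finishes minute 30, plus 15-minute gap → minute 45); the print run (finishes minute 192). That puts its earliest start at minute 332; it finishes at 332 + 38 = minute 370.
All tasks are finished once the last one completes. Finish times: File preflight at 75, Plate making at 60, Ink mixing at 30, Press setup at 127, The print run at 192, Drying at 257, Trimming at 332, Boxing at 370. The latest is minute 370.

370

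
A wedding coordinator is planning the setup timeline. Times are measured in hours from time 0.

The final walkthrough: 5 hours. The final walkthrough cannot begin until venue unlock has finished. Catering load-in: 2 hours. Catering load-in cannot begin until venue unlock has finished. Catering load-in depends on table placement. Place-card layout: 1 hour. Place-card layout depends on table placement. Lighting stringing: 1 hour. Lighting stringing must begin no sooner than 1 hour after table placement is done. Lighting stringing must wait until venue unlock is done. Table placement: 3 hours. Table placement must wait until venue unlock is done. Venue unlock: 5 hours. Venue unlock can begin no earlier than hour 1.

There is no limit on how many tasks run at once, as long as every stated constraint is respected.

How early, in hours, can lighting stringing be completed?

11

Venue unlock cannot begin until its own release at hour 1. It runs from hour 1 to 1 + 5 = hour 6.
After venue unlock (finishes hour 6), table placement can start at hour 6 and finishes at hour 9.
Lighting stringing cannot start until table placement (finishes hour 9, plus 1-hour gap → hour 10); venue unlock (finishes hour 6). The controlling bound is hour 10, so lighting stringing finishes at 10 + 1 = hour 11.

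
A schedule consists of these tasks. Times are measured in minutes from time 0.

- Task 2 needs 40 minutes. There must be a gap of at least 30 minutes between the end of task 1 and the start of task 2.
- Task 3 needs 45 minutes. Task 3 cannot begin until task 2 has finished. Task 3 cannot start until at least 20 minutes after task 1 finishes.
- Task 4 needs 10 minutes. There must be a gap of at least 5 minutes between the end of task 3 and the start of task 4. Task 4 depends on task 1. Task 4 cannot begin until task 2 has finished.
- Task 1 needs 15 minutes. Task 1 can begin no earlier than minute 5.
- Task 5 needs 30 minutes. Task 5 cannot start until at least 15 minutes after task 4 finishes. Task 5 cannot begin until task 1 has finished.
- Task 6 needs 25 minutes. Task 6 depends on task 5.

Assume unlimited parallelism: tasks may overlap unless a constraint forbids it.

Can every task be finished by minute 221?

Task 1 waits on its own release at minute 5, so it starts at minute 5 and finishes at 5 + 15 = minute 20.
Task 2 waits on task 1 (finishes minute 20, plus 30-minute gap → minute 50), so it starts at minute 50 and finishes at 50 + 40 = minute 90.
For task 3: task 2 (finishes minute 90); task 1 (finishes minute 20, plus 20-minute gap → minute 40). Taking the maximum gives a start of minute 90, and it finishes at 90 + 45 = minute 135.
For task 4: task 3 (finishes minute 135, plus 5-minute gap → minute 140); task 1 (finishes minute 20); task 2 (finishes minute 90). Taking the maximum gives a start of minute 140, and it finishes at 140 + 10 = minute 150.
Task 5 has to wait for task 4 (finishes minute 150, plus 15-minute gap → minute 165); task 1 (finishes minute 20). The latest of these is minute 165, so task 5 runs minute 165 to 165 + 30 = minute 195.
After task 5 (finishes minute 195), task 6 can start at minute 195 and finishes at minute 220.
Every task is finished by minute 220, which is no later than the deadline of 221, so the schedule is feasible.

Yes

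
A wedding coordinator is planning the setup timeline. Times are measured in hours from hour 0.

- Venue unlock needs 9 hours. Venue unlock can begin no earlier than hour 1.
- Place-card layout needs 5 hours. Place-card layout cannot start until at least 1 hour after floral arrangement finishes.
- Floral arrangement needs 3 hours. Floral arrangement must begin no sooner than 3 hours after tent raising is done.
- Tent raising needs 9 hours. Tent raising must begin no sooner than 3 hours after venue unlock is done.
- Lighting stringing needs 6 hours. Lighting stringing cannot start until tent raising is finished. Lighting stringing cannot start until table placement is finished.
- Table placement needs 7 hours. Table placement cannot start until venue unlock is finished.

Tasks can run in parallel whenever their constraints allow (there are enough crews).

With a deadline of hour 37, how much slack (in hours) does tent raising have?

Venue unlock waits on its own release at hour 1, so it starts at hour 1 and finishes at 1 + 9 = hour 10.
Tent raising waits on venue unlock (finishes hour 10, plus 3-hour gap → hour 13), so it starts at hour 13 and finishes at 13 + 9 = hour 22.

Working backward from the deadline:
Nothing follows place-card layout; the deadline of hour 37 is its only limit. It must start by 37 − 5 = hour 32.
Since place-card layout (must start by hour 32, minus 1-hour gap → hour 31) depends on it, floral arrangement must finish by hour 31. Backing off its 3-hour duration gives a latest start of hour 28.
Lighting stringing must finish by hour 37; it takes 6 hours, so it must start by 37 − 6 = hour 31.
Tent raising feeds floral arrangement (must start by hour 28, minus 3-hour gap → hour 25); lighting stringing (must start by hour 31). Taking the minimum, tent raising must finish by hour 25 and start by 25 − 9 = hour 16.
So tent raising can start as early as hour 13 and as late as hour 16, giving 16 − 13 = 3 hours of slack.

3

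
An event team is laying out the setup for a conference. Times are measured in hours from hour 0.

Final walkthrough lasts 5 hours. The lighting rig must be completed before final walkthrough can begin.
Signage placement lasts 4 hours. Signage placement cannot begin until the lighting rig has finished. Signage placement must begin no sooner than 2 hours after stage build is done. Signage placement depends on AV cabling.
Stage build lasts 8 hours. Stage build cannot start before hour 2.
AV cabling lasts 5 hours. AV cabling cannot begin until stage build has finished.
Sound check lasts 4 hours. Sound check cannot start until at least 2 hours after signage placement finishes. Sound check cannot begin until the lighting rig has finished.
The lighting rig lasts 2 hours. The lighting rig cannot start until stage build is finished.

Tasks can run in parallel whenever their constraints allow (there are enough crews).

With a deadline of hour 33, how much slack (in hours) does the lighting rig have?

Stage build cannot begin until its own release at hour 2. It runs from hour 2 to 2 + 8 = hour 10.
The lighting rig waits on stage build (finishes hour 10), so it starts at hour 10 and finishes at 10 + 2 = hour 12.

Working backward from the deadline:
Sound check must finish by hour 33; it takes 4 hours, so it must start by 33 − 4 = hour 29.
Since sound check (must start by hour 29, minus 2-hour gap → hour 27) depends on it, signage placement must finish by hour 27. Backing off its 4-hour duration gives a latest start of hour 23.
Final walkthrough has no dependents, so it just needs to finish by hour 33. Starting by 33 − 5 = hour 28 achieves that.
The lighting rig feeds signage placement (must start by hour 23); sound check (must start by hour 29); final walkthrough (must start by hour 28). Taking the minimum, the lighting rig must finish by hour 23 and start by 23 − 2 = hour 21.
So the lighting rig can start as early as hour 10 and as late as hour 21, giving 21 − 10 = 11 hours of slack.

11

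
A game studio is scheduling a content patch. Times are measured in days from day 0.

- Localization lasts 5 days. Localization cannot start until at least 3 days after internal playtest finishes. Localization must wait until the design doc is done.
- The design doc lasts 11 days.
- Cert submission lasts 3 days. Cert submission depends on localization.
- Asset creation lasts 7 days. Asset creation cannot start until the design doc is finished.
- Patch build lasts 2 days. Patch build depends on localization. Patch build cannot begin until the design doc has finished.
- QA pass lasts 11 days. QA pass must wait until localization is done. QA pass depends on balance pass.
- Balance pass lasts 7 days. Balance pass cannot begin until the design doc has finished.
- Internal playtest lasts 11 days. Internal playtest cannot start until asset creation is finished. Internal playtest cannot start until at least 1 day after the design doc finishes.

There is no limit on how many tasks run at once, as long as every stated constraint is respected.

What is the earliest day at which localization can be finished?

Nothing blocks the design doc, so it runs from day 0 to day 11.
Asset creation cannot begin until the design doc (finishes day 11). It runs from day 11 to 11 + 7 = day 18.
Internal playtest has to wait for asset creation (finishes day 18); the design doc (finishes day 11, plus 1-day gap → day 12). The latest of these is day 18, so internal playtest runs day 18 to 18 + 11 = day 29.
Localization has to wait for internal playtest (finishes day 29, plus 3-day gap → day 32); the design doc (finishes day 11). The latest of these is day 32, so localization runs day 32 to 32 + 5 = day 37.

37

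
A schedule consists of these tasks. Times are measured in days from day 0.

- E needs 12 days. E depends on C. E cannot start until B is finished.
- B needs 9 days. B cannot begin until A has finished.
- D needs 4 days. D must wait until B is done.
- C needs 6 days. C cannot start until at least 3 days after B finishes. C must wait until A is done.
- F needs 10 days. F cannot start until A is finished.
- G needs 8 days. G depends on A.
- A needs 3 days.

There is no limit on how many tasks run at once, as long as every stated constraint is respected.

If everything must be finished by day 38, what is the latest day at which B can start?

E must finish by day 38; it takes 12 days, so it must start by 38 − 12 = day 26.
Since E (must start by day 26) depends on it, C must finish by day 26. Backing off its 6-day duration gives a latest start of day 20.
D has no dependents, so it just needs to finish by day 38. Starting by 38 − 4 = day 34 achieves that.
B feeds C (must start by day 20, minus 3-day gap → day 17); D (must start by day 34); E (must start by day 26). Taking the minimum, B must finish by day 17 and start by 17 − 9 = day 8.

8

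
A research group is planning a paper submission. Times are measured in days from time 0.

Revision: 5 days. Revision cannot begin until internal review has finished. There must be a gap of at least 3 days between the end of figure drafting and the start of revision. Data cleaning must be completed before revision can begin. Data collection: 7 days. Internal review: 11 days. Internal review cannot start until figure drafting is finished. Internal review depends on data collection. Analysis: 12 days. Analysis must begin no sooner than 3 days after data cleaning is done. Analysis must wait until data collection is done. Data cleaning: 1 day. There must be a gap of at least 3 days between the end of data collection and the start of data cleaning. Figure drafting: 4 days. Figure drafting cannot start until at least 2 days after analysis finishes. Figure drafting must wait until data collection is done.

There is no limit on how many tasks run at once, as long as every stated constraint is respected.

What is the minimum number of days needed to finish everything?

48

Nothing blocks data collection, so it runs from day 0 to day 7.
After data collection (finishes day 7, plus 3-day gap → day 10), data cleaning can start at day 10 and finishes at day 11.
Analysis needs all of data cleaning (finishes day 11, plus 3-day gap → day 14); data collection (finishes day 7). That puts its earliest start at day 14; it finishes at 14 + 12 = day 26.
Figure drafting cannot start until analysis (finishes day 26, plus 2-day gap → day 28); data collection (finishes day 7). The controlling bound is day 28, so figure drafting finishes at 28 + 4 = day 32.
Internal review has to wait for figure drafting (finishes day 32); data collection (finishes day 7). The latest of these is day 32, so internal review runs day 32 to 32 + 11 = day 43.
Revision cannot start until internal review (finishes day 43); figure drafting (finishes day 32, plus 3-day gap → day 35); data cleaning (finishes day 11). The controlling bound is day 43, so revision finishes at 43 + 5 = day 48.
All tasks are finished once the last one completes. Finish times: Data collection at 7, Data cleaning at 11, Analysis at 26, Figure drafting at 32, Internal review at 43, Revision at 48. The latest is day 48.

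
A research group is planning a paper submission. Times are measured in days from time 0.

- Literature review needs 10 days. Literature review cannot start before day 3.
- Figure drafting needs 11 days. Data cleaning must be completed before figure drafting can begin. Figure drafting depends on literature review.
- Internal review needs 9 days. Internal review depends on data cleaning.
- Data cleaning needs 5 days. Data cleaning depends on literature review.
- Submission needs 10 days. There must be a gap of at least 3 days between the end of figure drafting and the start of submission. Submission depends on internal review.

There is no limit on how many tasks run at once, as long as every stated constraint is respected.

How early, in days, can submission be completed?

Literature review waits on its own release at day 3, so it starts at day 3 and finishes at 3 + 10 = day 13.
Data cleaning waits on literature review (finishes day 13), so it starts at day 13 and finishes at 13 + 5 = day 18.
Internal review cannot begin until data cleaning (finishes day 18). It runs from day 18 to 18 + 9 = day 27.
Figure drafting needs all of data cleaning (finishes day 18); literature review (finishes day 13). That puts its earliest start at day 18; it finishes at 18 + 11 = day 29.
Submission needs all of figure drafting (finishes day 29, plus 3-day gap → day 32); internal review (finishes day 27). That puts its earliest start at day 32; it finishes at 32 + 10 = day 42.

42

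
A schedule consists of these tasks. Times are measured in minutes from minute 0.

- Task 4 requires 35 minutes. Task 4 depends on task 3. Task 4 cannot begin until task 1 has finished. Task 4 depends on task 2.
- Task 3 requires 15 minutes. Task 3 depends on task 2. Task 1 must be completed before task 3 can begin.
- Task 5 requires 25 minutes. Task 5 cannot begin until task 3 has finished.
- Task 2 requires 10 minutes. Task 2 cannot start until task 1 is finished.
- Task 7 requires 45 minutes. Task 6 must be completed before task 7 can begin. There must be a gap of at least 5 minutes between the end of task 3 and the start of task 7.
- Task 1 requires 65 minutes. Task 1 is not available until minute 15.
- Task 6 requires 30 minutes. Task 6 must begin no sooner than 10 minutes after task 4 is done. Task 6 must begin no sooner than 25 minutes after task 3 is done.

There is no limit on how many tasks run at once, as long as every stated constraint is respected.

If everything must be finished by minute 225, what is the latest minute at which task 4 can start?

105

Nothing follows task 7; the deadline of minute 225 is its only limit. It must start by 225 − 45 = minute 180.
Task 6 feeds into task 7 (must start by minute 180); so task 6 must finish by minute 180 and therefore start by minute 150.
Task 4 feeds into task 6 (must start by minute 150, minus 10-minute gap → minute 140); so task 4 must finish by minute 140 and therefore start by minute 105.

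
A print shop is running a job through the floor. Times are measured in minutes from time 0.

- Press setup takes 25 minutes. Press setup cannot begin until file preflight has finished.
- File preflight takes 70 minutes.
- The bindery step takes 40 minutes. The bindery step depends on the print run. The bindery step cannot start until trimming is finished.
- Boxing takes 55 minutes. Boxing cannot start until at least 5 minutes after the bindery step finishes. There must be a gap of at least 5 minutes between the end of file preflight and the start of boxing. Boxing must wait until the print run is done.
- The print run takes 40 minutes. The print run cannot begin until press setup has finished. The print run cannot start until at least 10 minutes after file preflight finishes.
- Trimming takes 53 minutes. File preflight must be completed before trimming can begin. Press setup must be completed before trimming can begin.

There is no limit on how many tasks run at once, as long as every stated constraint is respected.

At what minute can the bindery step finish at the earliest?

188

File preflight can start immediately at minute 0; it finishes at minute 70.
Press setup waits on file preflight (finishes minute 70), so it starts at minute 70 and finishes at 70 + 25 = minute 95.
Trimming has to wait for file preflight (finishes minute 70); press setup (finishes minute 95). The latest of these is minute 95, so trimming runs minute 95 to 95 + 53 = minute 148.
The print run needs all of press setup (finishes minute 95); file preflight (finishes minute 70, plus 10-minute gap → minute 80). That puts its earliest start at minute 95; it finishes at 95 + 40 = minute 135.
The bindery step cannot start until the print run (finishes minute 135); trimming (finishes minute 148). The controlling bound is minute 148, so the bindery step finishes at 148 + 40 = minute 188.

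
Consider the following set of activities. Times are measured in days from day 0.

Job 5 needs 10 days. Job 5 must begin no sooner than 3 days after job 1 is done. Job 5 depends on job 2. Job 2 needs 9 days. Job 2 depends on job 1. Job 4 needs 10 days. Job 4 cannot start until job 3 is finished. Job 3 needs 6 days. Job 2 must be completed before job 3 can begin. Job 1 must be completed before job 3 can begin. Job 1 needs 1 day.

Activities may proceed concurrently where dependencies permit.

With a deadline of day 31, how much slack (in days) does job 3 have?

Nothing blocks job 1, so it runs from day 0 to day 1.
After job 1 (finishes day 1), job 2 can start at day 1 and finishes at day 10.
Job 3 has to wait for job 2 (finishes day 10); job 1 (finishes day 1). The latest of these is day 10, so job 3 runs day 10 to 10 + 6 = day 16.

Working backward from the deadline:
Nothing follows job 4; the deadline of day 31 is its only limit. It must start by 31 − 10 = day 21.
Since job 4 (must start by day 21) depends on it, job 3 must finish by day 21. Backing off its 6-day duration gives a latest start of day 15.
So job 3 can start as early as day 10 and as late as day 15, giving 15 − 10 = 5 days of slack.

5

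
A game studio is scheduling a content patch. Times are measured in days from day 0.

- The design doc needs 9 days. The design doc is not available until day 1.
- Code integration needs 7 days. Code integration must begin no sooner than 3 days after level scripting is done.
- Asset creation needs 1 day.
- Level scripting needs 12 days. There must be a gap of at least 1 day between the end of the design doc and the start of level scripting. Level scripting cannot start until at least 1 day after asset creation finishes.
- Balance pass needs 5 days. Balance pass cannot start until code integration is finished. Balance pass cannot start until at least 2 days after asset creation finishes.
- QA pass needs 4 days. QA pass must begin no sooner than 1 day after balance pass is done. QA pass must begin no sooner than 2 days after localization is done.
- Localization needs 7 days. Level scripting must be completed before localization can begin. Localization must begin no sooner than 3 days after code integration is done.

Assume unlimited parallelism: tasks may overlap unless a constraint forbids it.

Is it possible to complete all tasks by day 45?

No

Asset creation has no prerequisites, so it starts at day 0 and finishes at day 1.
The design doc cannot begin until its own release at day 1. It runs from day 1 to 1 + 9 = day 10.
Level scripting has to wait for the design doc (finishes day 10, plus 1-day gap → day 11); asset creation (finishes day 1, plus 1-day gap → day 2). The latest of these is day 11, so level scripting runs day 11 to 11 + 12 = day 23.
Code integration waits on level scripting (finishes day 23, plus 3-day gap → day 26), so it starts at day 26 and finishes at 26 + 7 = day 33.
For localization: level scripting (finishes day 23); code integration (finishes day 33, plus 3-day gap → day 36). Taking the maximum gives a start of day 36, and it finishes at 36 + 7 = day 43.
Balance pass cannot start until code integration (finishes day 33); asset creation (finishes day 1, plus 2-day gap → day 3). The controlling bound is day 33, so balance pass finishes at 33 + 5 = day 38.
For QA pass: balance pass (finishes day 38, plus 1-day gap → day 39); localization (finishes day 43, plus 2-day gap → day 45). Taking the maximum gives a start of day 45, and it finishes at 45 + 4 = day 49.
The earliest everything can be done is day 49, which is after the deadline of 45, so it is not possible.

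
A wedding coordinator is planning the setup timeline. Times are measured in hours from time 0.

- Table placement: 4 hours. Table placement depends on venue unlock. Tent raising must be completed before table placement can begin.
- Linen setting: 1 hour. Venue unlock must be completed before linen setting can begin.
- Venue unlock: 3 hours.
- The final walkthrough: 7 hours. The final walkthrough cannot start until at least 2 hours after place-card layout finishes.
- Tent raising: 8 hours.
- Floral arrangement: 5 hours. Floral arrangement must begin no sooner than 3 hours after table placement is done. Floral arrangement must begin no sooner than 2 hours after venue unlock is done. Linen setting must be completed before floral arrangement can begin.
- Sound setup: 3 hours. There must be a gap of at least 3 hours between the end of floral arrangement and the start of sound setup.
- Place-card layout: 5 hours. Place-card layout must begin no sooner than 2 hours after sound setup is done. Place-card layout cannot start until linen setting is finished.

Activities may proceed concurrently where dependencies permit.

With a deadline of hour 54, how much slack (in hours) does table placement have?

Tent raising has no prerequisites, so it starts at hour 0 and finishes at hour 8.
Venue unlock has no prerequisites, so it starts at hour 0 and finishes at hour 3.
Table placement cannot start until venue unlock (finishes hour 3); tent raising (finishes hour 8). The controlling bound is hour 8, so table placement finishes at 8 + 4 = hour 12.

Working backward from the deadline:
The final walkthrough must finish by hour 54; it takes 7 hours, so it must start by 54 − 7 = hour 47.
Place-card layout has to be done before the final walkthrough (must start by hour 47, minus 2-hour gap → hour 45). That means finishing by hour 45, i.e. starting by 45 − 5 = hour 40.
Sound setup has to be done before place-card layout (must start by hour 40, minus 2-hour gap → hour 38). That means finishing by hour 38, i.e. starting by 38 − 3 = hour 35.
Floral arrangement feeds into sound setup (must start by hour 35, minus 3-hour gap → hour 32); so floral arrangement must finish by hour 32 and therefore start by hour 27.
Table placement feeds into floral arrangement (must start by hour 27, minus 3-hour gap → hour 24); so table placement must finish by hour 24 and therefore start by hour 20.
So table placement can start as early as hour 8 and as late as hour 20, giving 20 − 8 = 12 hours of slack.

12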